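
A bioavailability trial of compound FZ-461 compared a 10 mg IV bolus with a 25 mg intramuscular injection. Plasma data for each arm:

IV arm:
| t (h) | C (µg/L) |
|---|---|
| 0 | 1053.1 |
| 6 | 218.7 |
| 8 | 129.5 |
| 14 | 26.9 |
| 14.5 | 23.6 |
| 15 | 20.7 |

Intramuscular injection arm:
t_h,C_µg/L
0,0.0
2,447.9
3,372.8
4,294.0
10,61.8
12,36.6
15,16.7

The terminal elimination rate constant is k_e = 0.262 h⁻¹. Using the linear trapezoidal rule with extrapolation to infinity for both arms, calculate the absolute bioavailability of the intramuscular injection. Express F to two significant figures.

Trapezoidal AUC_0→15 (IV):
  [0→6]: (1053.1+218.7)/2 × 6 = 3815.4
  [6→8]: (218.7+129.5)/2 × 2 = 348.2
  [8→14]: (129.5+26.9)/2 × 6 = 469.2
  [14→14.5]: (26.9+23.6)/2 × 0.5 = 12.625
  [14.5→15]: (23.6+20.7)/2 × 0.5 = 11.075
  Sum = 4656.5 µg/L·h
IV tail: 20.7/0.262 = 79.008; AUC_iv,0→∞ = 4656.5 + 79.008 = 4735.508 µg/L·h
Trapezoidal AUC_0→15 (intramuscular injection):
  [0→2]: (0.0+447.9)/2 × 2 = 447.9
  [2→3]: (447.9+372.8)/2 × 1 = 410.35
  [3→4]: (372.8+294.0)/2 × 1 = 333.4
  [4→10]: (294.0+61.8)/2 × 6 = 1067.4
  [10→12]: (61.8+36.6)/2 × 2 = 98.4
  [12→15]: (36.6+16.7)/2 × 3 = 79.95
  Sum = 2437.4 µg/L·h
intramuscular injection tail: 16.7/0.262 = 63.740; AUC_ev,0→∞ = 2437.4 + 63.740 = 2501.14 µg/L·h
F = (AUC_ev/D_ev)/(AUC_iv/D_iv) = (2501.14/25)/(4735.508/10) = 100.0456/473.5508 = 0.2113

F = 0.21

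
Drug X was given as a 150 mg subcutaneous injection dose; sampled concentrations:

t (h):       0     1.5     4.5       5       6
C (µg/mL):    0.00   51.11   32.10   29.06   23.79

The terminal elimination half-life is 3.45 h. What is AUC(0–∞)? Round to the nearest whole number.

Trapezoidal AUC_0→6:
  [0→1.5]: (0.00+51.11)/2 × 1.5 = 38.3325
  [1.5→4.5]: (51.11+32.10)/2 × 3 = 124.815
  [4.5→5]: (32.10+29.06)/2 × 0.5 = 15.29
  [5→6]: (29.06+23.79)/2 × 1 = 26.425
  Sum = 204.8625 µg/mL·h
k_e = ln2 / t½ = 0.693147 / 3.45 = 0.2009 h^-1
Extrapolated tail: C_last / k_e = 23.79 / 0.2009 = 118.417
AUC_0→∞ = 204.8625 + 118.417 = 323.2795 µg/mL·h

AUC = 323 µg/mL·h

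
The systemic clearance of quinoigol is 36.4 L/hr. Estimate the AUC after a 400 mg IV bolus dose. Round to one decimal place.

AUC = 11.0 mg/L·hr

AUC_0→∞ = Dose_iv / CL
        = 400 / 36.4 = 10.989 mg/L·hr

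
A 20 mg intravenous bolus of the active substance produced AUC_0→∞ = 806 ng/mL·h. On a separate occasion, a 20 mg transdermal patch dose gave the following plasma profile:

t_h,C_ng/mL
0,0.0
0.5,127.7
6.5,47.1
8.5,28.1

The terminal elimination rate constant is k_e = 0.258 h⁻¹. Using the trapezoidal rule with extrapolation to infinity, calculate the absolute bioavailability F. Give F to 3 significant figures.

Trapezoidal AUC_0→8.5 (transdermal patch):
  [0→0.5]: (0.0+127.7)/2 × 0.5 = 31.925
  [0.5→6.5]: (127.7+47.1)/2 × 6 = 524.4
  [6.5→8.5]: (47.1+28.1)/2 × 2 = 75.2
  Sum = 631.525 ng/mL·h
Tail: C_last/k_e = 28.1/0.258 = 108.915
AUC_0→∞ (transdermal patch) = 631.525 + 108.915 = 740.44 ng/mL·h
F = (AUC_ev/D_ev)/(AUC_iv/D_iv) = (740.44/20)/(806/20) = 37.022/40.3 = 0.9187

F = 0.919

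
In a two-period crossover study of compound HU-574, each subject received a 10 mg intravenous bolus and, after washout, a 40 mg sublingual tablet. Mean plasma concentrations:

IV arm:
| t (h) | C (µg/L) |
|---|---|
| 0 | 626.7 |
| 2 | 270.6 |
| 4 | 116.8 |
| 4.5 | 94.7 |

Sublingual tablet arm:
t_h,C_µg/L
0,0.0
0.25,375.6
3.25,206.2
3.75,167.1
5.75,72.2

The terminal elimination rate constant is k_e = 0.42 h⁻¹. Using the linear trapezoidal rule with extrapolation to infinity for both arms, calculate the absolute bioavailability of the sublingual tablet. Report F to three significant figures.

Trapezoidal AUC_0→4.5 (IV):
  [0→2]: (626.7+270.6)/2 × 2 = 897.3
  [2→4]: (270.6+116.8)/2 × 2 = 387.4
  [4→4.5]: (116.8+94.7)/2 × 0.5 = 52.875
  Sum = 1337.575 µg/L·h
IV tail: 94.7/0.42 = 225.476; AUC_iv,0→∞ = 1337.575 + 225.476 = 1563.051 µg/L·h
Trapezoidal AUC_0→5.75 (sublingual tablet):
  [0→0.25]: (0.0+375.6)/2 × 0.25 = 46.95
  [0.25→3.25]: (375.6+206.2)/2 × 3 = 872.7
  [3.25→3.75]: (206.2+167.1)/2 × 0.5 = 93.325
  [3.75→5.75]: (167.1+72.2)/2 × 2 = 239.3
  Sum = 1252.275 µg/L·h
sublingual tablet tail: 72.2/0.42 = 171.905; AUC_ev,0→∞ = 1252.275 + 171.905 = 1424.18 µg/L·h
F = (AUC_ev/D_ev)/(AUC_iv/D_iv) = (1424.18/40)/(1563.051/10) = 35.6045/156.3051 = 0.2278

F = 0.228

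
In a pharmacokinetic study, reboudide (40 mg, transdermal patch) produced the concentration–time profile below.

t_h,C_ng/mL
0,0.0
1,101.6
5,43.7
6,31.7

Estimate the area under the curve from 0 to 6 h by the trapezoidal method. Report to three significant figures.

Trapezoidal AUC_0→6:
  [0→1]: (0.0+101.6)/2 × 1 = 50.8
  [1→5]: (101.6+43.7)/2 × 4 = 290.6
  [5→6]: (43.7+31.7)/2 × 1 = 37.7
  Sum = 379.1 ng/mL·h

AUC = 379 ng/mL·h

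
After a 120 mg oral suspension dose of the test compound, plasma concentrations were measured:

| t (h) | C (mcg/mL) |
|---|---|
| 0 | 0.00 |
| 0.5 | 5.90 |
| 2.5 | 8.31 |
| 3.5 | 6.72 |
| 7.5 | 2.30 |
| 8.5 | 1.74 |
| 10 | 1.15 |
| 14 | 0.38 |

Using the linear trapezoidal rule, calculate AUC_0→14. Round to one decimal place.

Trapezoidal AUC_0→14:
  [0→0.5]: (0.00+5.90)/2 × 0.5 = 1.475
  [0.5→2.5]: (5.90+8.31)/2 × 2 = 14.21
  [2.5→3.5]: (8.31+6.72)/2 × 1 = 7.515
  [3.5→7.5]: (6.72+2.30)/2 × 4 = 18.04
  [7.5→8.5]: (2.30+1.74)/2 × 1 = 2.02
  [8.5→10]: (1.74+1.15)/2 × 1.5 = 2.1675
  [10→14]: (1.15+0.38)/2 × 4 = 3.06
  Sum = 48.4875 mcg/mL·h

AUC = 48.5 mcg/mL·h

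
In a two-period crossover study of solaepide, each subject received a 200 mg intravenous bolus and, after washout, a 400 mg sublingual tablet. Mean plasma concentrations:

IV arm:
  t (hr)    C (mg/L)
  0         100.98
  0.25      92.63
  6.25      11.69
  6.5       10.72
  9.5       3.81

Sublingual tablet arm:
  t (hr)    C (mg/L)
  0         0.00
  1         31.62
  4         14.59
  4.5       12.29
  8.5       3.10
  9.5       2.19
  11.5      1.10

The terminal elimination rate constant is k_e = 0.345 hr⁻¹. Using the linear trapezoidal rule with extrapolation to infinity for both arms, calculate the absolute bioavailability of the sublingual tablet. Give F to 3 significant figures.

Trapezoidal AUC_0→9.5 (IV):
  [0→0.25]: (100.98+92.63)/2 × 0.25 = 24.20125
  [0.25→6.25]: (92.63+11.69)/2 × 6 = 312.96
  [6.25→6.5]: (11.69+10.72)/2 × 0.25 = 2.80125
  [6.5→9.5]: (10.72+3.81)/2 × 3 = 21.795
  Sum = 361.7575 mg/L·hr
IV tail: 3.81/0.345 = 11.043; AUC_iv,0→∞ = 361.7575 + 11.043 = 372.8005 mg/L·hr
Trapezoidal AUC_0→11.5 (sublingual tablet):
  [0→1]: (0.00+31.62)/2 × 1 = 15.81
  [1→4]: (31.62+14.59)/2 × 3 = 69.315
  [4→4.5]: (14.59+12.29)/2 × 0.5 = 6.72
  [4.5→8.5]: (12.29+3.10)/2 × 4 = 30.78
  [8.5→9.5]: (3.10+2.19)/2 × 1 = 2.645
  [9.5→11.5]: (2.19+1.10)/2 × 2 = 3.29
  Sum = 128.56 mg/L·hr
sublingual tablet tail: 1.10/0.345 = 3.188; AUC_ev,0→∞ = 128.56 + 3.188 = 131.748 mg/L·hr
F = (AUC_ev/D_ev)/(AUC_iv/D_iv) = (131.748/400)/(372.8005/200) = 0.32937/1.8640025 = 0.1767

F = 0.177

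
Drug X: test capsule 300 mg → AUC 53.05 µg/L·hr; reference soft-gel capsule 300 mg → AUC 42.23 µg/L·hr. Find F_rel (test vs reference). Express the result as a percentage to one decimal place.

F_rel = (AUC_test/D_test) / (AUC_ref/D_ref)
      = (53.05/300) / (42.23/300)
      = 0.176833 / 0.140767 = 1.2562 = 125.62%

F_rel = 125.6%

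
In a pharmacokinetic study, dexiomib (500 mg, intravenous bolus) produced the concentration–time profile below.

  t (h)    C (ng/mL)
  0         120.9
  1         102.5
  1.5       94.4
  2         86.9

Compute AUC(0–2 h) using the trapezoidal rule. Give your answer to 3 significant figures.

Trapezoidal AUC_0→2:
  [0→1]: (120.9+102.5)/2 × 1 = 111.7
  [1→1.5]: (102.5+94.4)/2 × 0.5 = 49.225
  [1.5→2]: (94.4+86.9)/2 × 0.5 = 45.325
  Sum = 206.25 ng/mL·h

AUC = 206 ng/mL·h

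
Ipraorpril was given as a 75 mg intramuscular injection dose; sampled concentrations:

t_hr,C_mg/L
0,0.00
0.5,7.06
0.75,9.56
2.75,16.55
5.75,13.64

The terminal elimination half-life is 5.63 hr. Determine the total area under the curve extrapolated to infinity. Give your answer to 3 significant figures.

Trapezoidal AUC_0→5.75:
  [0→0.5]: (0.00+7.06)/2 × 0.5 = 1.765
  [0.5→0.75]: (7.06+9.56)/2 × 0.25 = 2.0775
  [0.75→2.75]: (9.56+16.55)/2 × 2 = 26.11
  [2.75→5.75]: (16.55+13.64)/2 × 3 = 45.285
  Sum = 75.2375 mg/L·hr
k_e = ln2 / t½ = 0.693147 / 5.63 = 0.1231 hr^-1
Extrapolated tail: C_last / k_e = 13.64 / 0.1231 = 110.804
AUC_0→∞ = 75.2375 + 110.804 = 186.0415 mg/L·hr

AUC = 186 mg/L·hr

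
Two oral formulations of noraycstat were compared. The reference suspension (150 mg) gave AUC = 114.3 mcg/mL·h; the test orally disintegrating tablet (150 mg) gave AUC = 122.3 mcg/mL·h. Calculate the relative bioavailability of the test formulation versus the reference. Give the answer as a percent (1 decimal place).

F_rel = (AUC_test/D_test) / (AUC_ref/D_ref)
      = (122.3/150) / (114.3/150)
      = 0.815333 / 0.762 = 1.0700 = 107.00%

F_rel = 107.0%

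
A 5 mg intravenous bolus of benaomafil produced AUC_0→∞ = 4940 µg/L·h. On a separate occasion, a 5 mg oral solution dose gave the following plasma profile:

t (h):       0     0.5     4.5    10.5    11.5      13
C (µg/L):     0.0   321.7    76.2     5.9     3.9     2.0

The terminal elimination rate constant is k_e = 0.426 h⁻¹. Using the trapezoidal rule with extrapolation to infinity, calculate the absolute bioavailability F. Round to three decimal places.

F = 0.230

Trapezoidal AUC_0→13 (oral solution):
  [0→0.5]: (0.0+321.7)/2 × 0.5 = 80.425
  [0.5→4.5]: (321.7+76.2)/2 × 4 = 795.8
  [4.5→10.5]: (76.2+5.9)/2 × 6 = 246.3
  [10.5→11.5]: (5.9+3.9)/2 × 1 = 4.9
  [11.5→13]: (3.9+2.0)/2 × 1.5 = 4.425
  Sum = 1131.85 µg/L·h
Tail: C_last/k_e = 2.0/0.426 = 4.695
AUC_0→∞ (oral solution) = 1131.85 + 4.695 = 1136.545 µg/L·h
F = (AUC_ev/D_ev)/(AUC_iv/D_iv) = (1136.545/5)/(4940/5) = 227.309/988 = 0.2301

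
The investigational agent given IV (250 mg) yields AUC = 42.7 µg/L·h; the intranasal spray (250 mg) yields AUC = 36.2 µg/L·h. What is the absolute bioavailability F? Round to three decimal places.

F = (AUC_ev / D_ev) / (AUC_iv / D_iv)
  = (36.2/250) / (42.7/250)
  = 0.1448 / 0.1708 = 0.8478

F = 0.848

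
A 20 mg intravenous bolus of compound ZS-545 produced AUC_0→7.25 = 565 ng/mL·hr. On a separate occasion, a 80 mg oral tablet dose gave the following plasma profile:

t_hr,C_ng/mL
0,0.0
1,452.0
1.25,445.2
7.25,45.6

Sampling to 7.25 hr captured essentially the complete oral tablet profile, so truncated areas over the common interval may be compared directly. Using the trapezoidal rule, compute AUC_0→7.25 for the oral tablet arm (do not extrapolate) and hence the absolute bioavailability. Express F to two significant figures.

F = 0.80

Trapezoidal AUC_0→7.25 (oral tablet):
  [0→1]: (0.0+452.0)/2 × 1 = 226.0
  [1→1.25]: (452.0+445.2)/2 × 0.25 = 112.15
  [1.25→7.25]: (445.2+45.6)/2 × 6 = 1472.4
  Sum = 1810.55 ng/mL·hr
F = (AUC_ev/D_ev)/(AUC_iv/D_iv) = (1810.55/80)/(565/20) = 22.631875/28.25 = 0.8011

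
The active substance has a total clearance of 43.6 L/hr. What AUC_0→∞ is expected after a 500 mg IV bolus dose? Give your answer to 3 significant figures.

AUC = 11.5 mg/L·hr

AUC_0→∞ = Dose_iv / CL
        = 500 / 43.6 = 11.4679 mg/L·hr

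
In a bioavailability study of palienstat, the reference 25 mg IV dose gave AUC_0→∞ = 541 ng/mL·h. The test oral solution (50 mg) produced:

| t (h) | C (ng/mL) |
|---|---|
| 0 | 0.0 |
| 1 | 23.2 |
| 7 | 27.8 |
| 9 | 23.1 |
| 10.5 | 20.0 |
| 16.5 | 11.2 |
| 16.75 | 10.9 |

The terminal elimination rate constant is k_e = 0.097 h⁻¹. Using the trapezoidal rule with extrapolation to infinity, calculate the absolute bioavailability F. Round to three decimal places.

F = 0.422

Trapezoidal AUC_0→16.75 (oral solution):
  [0→1]: (0.0+23.2)/2 × 1 = 11.6
  [1→7]: (23.2+27.8)/2 × 6 = 153.0
  [7→9]: (27.8+23.1)/2 × 2 = 50.9
  [9→10.5]: (23.1+20.0)/2 × 1.5 = 32.325
  [10.5→16.5]: (20.0+11.2)/2 × 6 = 93.6
  [16.5→16.75]: (11.2+10.9)/2 × 0.25 = 2.7625
  Sum = 344.1875 ng/mL·h
Tail: C_last/k_e = 10.9/0.097 = 112.371
AUC_0→∞ (oral solution) = 344.1875 + 112.371 = 456.5585 ng/mL·h
F = (AUC_ev/D_ev)/(AUC_iv/D_iv) = (456.5585/50)/(541/25) = 9.13117/21.64 = 0.4220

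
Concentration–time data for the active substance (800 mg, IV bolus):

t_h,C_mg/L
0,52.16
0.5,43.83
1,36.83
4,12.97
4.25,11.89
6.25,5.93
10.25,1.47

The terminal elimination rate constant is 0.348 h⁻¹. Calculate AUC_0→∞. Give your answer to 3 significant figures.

AUC = 159 mg/L·h

Trapezoidal AUC_0→10.25:
  [0→0.5]: (52.16+43.83)/2 × 0.5 = 23.9975
  [0.5→1]: (43.83+36.83)/2 × 0.5 = 20.165
  [1→4]: (36.83+12.97)/2 × 3 = 74.7
  [4→4.25]: (12.97+11.89)/2 × 0.25 = 3.1075
  [4.25→6.25]: (11.89+5.93)/2 × 2 = 17.82
  [6.25→10.25]: (5.93+1.47)/2 × 4 = 14.8
  Sum = 154.59 mg/L·h
Extrapolated tail: C_last / k_e = 1.47 / 0.348 = 4.224
AUC_0→∞ = 154.59 + 4.224 = 158.814 mg/L·h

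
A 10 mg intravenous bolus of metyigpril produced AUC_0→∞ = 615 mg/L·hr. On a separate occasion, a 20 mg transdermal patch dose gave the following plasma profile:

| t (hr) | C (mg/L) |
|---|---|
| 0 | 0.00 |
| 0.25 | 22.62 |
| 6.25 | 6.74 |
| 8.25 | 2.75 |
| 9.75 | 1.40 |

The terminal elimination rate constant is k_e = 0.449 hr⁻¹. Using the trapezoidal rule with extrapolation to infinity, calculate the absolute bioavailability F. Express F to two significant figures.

Trapezoidal AUC_0→9.75 (transdermal patch):
  [0→0.25]: (0.00+22.62)/2 × 0.25 = 2.8275
  [0.25→6.25]: (22.62+6.74)/2 × 6 = 88.08
  [6.25→8.25]: (6.74+2.75)/2 × 2 = 9.49
  [8.25→9.75]: (2.75+1.40)/2 × 1.5 = 3.1125
  Sum = 103.51 mg/L·hr
Tail: C_last/k_e = 1.40/0.449 = 3.118
AUC_0→∞ (transdermal patch) = 103.51 + 3.118 = 106.628 mg/L·hr
F = (AUC_ev/D_ev)/(AUC_iv/D_iv) = (106.628/20)/(615/10) = 5.3314/61.5 = 0.0867

F = 0.087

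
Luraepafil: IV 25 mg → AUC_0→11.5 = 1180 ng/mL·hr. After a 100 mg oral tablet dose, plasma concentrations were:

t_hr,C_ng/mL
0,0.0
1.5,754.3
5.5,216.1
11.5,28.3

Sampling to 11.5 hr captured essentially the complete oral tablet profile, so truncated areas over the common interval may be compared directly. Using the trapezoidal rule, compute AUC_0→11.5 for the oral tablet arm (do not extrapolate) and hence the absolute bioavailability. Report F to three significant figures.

Trapezoidal AUC_0→11.5 (oral tablet):
  [0→1.5]: (0.0+754.3)/2 × 1.5 = 565.725
  [1.5→5.5]: (754.3+216.1)/2 × 4 = 1940.8
  [5.5→11.5]: (216.1+28.3)/2 × 6 = 733.2
  Sum = 3239.725 ng/mL·hr
F = (AUC_ev/D_ev)/(AUC_iv/D_iv) = (3239.725/100)/(1180/25) = 32.39725/47.2 = 0.6864

F = 0.686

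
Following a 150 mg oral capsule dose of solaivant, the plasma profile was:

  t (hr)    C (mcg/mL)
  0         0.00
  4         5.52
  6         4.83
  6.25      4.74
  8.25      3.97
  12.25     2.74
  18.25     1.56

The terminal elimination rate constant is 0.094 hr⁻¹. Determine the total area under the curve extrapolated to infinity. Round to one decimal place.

AUC = 74.2 mcg/mL·hr

Trapezoidal AUC_0→18.25:
  [0→4]: (0.00+5.52)/2 × 4 = 11.04
  [4→6]: (5.52+4.83)/2 × 2 = 10.35
  [6→6.25]: (4.83+4.74)/2 × 0.25 = 1.19625
  [6.25→8.25]: (4.74+3.97)/2 × 2 = 8.71
  [8.25→12.25]: (3.97+2.74)/2 × 4 = 13.42
  [12.25→18.25]: (2.74+1.56)/2 × 6 = 12.9
  Sum = 57.61625 mcg/mL·hr
Extrapolated tail: C_last / k_e = 1.56 / 0.094 = 16.596
AUC_0→∞ = 57.61625 + 16.596 = 74.21225 mcg/mL·hr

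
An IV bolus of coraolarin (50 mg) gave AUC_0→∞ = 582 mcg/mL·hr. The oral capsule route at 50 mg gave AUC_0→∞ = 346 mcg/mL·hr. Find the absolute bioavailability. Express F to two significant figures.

F = (AUC_ev / D_ev) / (AUC_iv / D_iv)
  = (346/50) / (582/50)
  = 6.92 / 11.64 = 0.5945

F = 0.59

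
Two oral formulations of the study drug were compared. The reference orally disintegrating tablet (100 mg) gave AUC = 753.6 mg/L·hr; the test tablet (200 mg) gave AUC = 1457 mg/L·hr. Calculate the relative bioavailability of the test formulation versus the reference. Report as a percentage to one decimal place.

F_rel = 96.7%

F_rel = (AUC_test/D_test) / (AUC_ref/D_ref)
      = (1457/200) / (753.6/100)
      = 7.285 / 7.536 = 0.9667 = 96.67%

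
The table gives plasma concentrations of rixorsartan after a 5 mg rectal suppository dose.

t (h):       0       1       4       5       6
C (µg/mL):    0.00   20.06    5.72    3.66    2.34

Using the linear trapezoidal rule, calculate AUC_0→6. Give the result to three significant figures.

Trapezoidal AUC_0→6:
  [0→1]: (0.00+20.06)/2 × 1 = 10.03
  [1→4]: (20.06+5.72)/2 × 3 = 38.67
  [4→5]: (5.72+3.66)/2 × 1 = 4.69
  [5→6]: (3.66+2.34)/2 × 1 = 3.0
  Sum = 56.39 µg/mL·h

AUC = 56.4 µg/mL·h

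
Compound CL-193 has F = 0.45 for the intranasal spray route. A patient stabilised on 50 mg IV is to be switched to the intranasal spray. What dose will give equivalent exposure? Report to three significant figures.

For equal systemic exposure: F × D_ev = D_iv
D_ev = D_iv / F = 50 / 0.45 = 111.111 mg

D_intranasal = 111 mg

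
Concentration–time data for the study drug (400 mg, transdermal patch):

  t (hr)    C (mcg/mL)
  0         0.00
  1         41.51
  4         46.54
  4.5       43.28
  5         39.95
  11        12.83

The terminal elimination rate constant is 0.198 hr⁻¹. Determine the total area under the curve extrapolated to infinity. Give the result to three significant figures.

AUC = 419 mcg/mL·hr

Trapezoidal AUC_0→11:
  [0→1]: (0.00+41.51)/2 × 1 = 20.755
  [1→4]: (41.51+46.54)/2 × 3 = 132.075
  [4→4.5]: (46.54+43.28)/2 × 0.5 = 22.455
  [4.5→5]: (43.28+39.95)/2 × 0.5 = 20.8075
  [5→11]: (39.95+12.83)/2 × 6 = 158.34
  Sum = 354.4325 mcg/mL·hr
Extrapolated tail: C_last / k_e = 12.83 / 0.198 = 64.798
AUC_0→∞ = 354.4325 + 64.798 = 419.2305 mcg/mL·hr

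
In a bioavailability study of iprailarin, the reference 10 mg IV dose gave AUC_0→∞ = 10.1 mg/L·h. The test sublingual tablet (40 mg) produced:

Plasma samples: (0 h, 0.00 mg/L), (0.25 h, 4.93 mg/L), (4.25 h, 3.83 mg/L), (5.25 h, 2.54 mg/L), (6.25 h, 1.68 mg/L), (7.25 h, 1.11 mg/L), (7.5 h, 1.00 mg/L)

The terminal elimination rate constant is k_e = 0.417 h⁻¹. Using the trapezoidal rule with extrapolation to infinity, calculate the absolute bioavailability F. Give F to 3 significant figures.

Trapezoidal AUC_0→7.5 (sublingual tablet):
  [0→0.25]: (0.00+4.93)/2 × 0.25 = 0.61625
  [0.25→4.25]: (4.93+3.83)/2 × 4 = 17.52
  [4.25→5.25]: (3.83+2.54)/2 × 1 = 3.185
  [5.25→6.25]: (2.54+1.68)/2 × 1 = 2.11
  [6.25→7.25]: (1.68+1.11)/2 × 1 = 1.395
  [7.25→7.5]: (1.11+1.00)/2 × 0.25 = 0.26375
  Sum = 25.09 mg/L·h
Tail: C_last/k_e = 1.00/0.417 = 2.398
AUC_0→∞ (sublingual tablet) = 25.09 + 2.398 = 27.488 mg/L·h
F = (AUC_ev/D_ev)/(AUC_iv/D_iv) = (27.488/40)/(10.1/10) = 0.6872/1.01 = 0.6804

F = 0.680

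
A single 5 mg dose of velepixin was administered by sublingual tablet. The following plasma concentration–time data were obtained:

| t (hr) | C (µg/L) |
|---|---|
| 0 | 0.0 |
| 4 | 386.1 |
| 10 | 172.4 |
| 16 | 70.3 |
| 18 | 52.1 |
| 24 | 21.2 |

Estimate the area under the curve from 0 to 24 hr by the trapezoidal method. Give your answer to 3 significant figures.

Trapezoidal AUC_0→24:
  [0→4]: (0.0+386.1)/2 × 4 = 772.2
  [4→10]: (386.1+172.4)/2 × 6 = 1675.5
  [10→16]: (172.4+70.3)/2 × 6 = 728.1
  [16→18]: (70.3+52.1)/2 × 2 = 122.4
  [18→24]: (52.1+21.2)/2 × 6 = 219.9
  Sum = 3518.1 µg/L·hr

AUC = 3520 µg/L·hr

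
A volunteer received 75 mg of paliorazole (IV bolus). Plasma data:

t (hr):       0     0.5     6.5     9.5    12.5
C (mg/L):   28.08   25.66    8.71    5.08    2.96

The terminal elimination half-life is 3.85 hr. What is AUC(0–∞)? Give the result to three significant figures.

AUC = 166 mg/L·hr

Trapezoidal AUC_0→12.5:
  [0→0.5]: (28.08+25.66)/2 × 0.5 = 13.435
  [0.5→6.5]: (25.66+8.71)/2 × 6 = 103.11
  [6.5→9.5]: (8.71+5.08)/2 × 3 = 20.685
  [9.5→12.5]: (5.08+2.96)/2 × 3 = 12.06
  Sum = 149.29 mg/L·hr
k_e = ln2 / t½ = 0.693147 / 3.85 = 0.1800 hr^-1
Extrapolated tail: C_last / k_e = 2.96 / 0.18 = 16.444
AUC_0→∞ = 149.29 + 16.444 = 165.734 mg/L·hr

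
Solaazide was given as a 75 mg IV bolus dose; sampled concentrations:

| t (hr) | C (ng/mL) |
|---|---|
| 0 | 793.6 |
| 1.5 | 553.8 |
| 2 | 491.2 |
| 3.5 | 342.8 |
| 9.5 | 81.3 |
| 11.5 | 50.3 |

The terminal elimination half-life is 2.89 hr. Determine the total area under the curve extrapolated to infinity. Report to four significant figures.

AUC = 3511 ng/mL·hr

Trapezoidal AUC_0→11.5:
  [0→1.5]: (793.6+553.8)/2 × 1.5 = 1010.55
  [1.5→2]: (553.8+491.2)/2 × 0.5 = 261.25
  [2→3.5]: (491.2+342.8)/2 × 1.5 = 625.5
  [3.5→9.5]: (342.8+81.3)/2 × 6 = 1272.3
  [9.5→11.5]: (81.3+50.3)/2 × 2 = 131.6
  Sum = 3301.2 ng/mL·hr
k_e = ln2 / t½ = 0.693147 / 2.89 = 0.2398 hr^-1
Extrapolated tail: C_last / k_e = 50.3 / 0.2398 = 209.758
AUC_0→∞ = 3301.2 + 209.758 = 3510.958 ng/mL·hr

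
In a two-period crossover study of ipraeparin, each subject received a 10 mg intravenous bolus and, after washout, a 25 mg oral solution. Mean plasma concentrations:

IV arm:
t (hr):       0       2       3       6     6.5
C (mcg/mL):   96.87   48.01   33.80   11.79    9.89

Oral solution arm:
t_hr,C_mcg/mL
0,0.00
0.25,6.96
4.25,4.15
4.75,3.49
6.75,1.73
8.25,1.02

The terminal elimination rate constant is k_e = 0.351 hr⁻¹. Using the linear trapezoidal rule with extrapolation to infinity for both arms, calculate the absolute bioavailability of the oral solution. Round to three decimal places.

Trapezoidal AUC_0→6.5 (IV):
  [0→2]: (96.87+48.01)/2 × 2 = 144.88
  [2→3]: (48.01+33.80)/2 × 1 = 40.905
  [3→6]: (33.80+11.79)/2 × 3 = 68.385
  [6→6.5]: (11.79+9.89)/2 × 0.5 = 5.42
  Sum = 259.59 mcg/mL·hr
IV tail: 9.89/0.351 = 28.177; AUC_iv,0→∞ = 259.59 + 28.177 = 287.767 mcg/mL·hr
Trapezoidal AUC_0→8.25 (oral solution):
  [0→0.25]: (0.00+6.96)/2 × 0.25 = 0.87
  [0.25→4.25]: (6.96+4.15)/2 × 4 = 22.22
  [4.25→4.75]: (4.15+3.49)/2 × 0.5 = 1.91
  [4.75→6.75]: (3.49+1.73)/2 × 2 = 5.22
  [6.75→8.25]: (1.73+1.02)/2 × 1.5 = 2.0625
  Sum = 32.2825 mcg/mL·hr
oral solution tail: 1.02/0.351 = 2.906; AUC_ev,0→∞ = 32.2825 + 2.906 = 35.1885 mcg/mL·hr
F = (AUC_ev/D_ev)/(AUC_iv/D_iv) = (35.1885/25)/(287.767/10) = 1.40754/28.7767 = 0.0489

F = 0.049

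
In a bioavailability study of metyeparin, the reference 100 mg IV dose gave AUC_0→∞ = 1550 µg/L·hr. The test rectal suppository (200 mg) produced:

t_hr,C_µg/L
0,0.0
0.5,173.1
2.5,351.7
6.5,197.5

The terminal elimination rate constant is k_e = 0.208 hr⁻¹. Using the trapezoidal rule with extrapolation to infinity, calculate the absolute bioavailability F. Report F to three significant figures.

F = 0.844

Trapezoidal AUC_0→6.5 (rectal suppository):
  [0→0.5]: (0.0+173.1)/2 × 0.5 = 43.275
  [0.5→2.5]: (173.1+351.7)/2 × 2 = 524.8
  [2.5→6.5]: (351.7+197.5)/2 × 4 = 1098.4
  Sum = 1666.475 µg/L·hr
Tail: C_last/k_e = 197.5/0.208 = 949.519
AUC_0→∞ (rectal suppository) = 1666.475 + 949.519 = 2615.994 µg/L·hr
F = (AUC_ev/D_ev)/(AUC_iv/D_iv) = (2615.994/200)/(1550/100) = 13.07997/15.5 = 0.8439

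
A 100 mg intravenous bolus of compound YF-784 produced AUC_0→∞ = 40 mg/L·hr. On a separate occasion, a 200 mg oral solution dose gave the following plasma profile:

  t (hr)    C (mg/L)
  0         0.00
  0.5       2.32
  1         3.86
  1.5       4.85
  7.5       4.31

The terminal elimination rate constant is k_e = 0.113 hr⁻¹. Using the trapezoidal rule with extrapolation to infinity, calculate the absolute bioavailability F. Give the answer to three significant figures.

F = 0.874

Trapezoidal AUC_0→7.5 (oral solution):
  [0→0.5]: (0.00+2.32)/2 × 0.5 = 0.58
  [0.5→1]: (2.32+3.86)/2 × 0.5 = 1.545
  [1→1.5]: (3.86+4.85)/2 × 0.5 = 2.1775
  [1.5→7.5]: (4.85+4.31)/2 × 6 = 27.48
  Sum = 31.7825 mg/L·hr
Tail: C_last/k_e = 4.31/0.113 = 38.142
AUC_0→∞ (oral solution) = 31.7825 + 38.142 = 69.9245 mg/L·hr
F = (AUC_ev/D_ev)/(AUC_iv/D_iv) = (69.9245/200)/(40/100) = 0.3496225/0.4 = 0.8741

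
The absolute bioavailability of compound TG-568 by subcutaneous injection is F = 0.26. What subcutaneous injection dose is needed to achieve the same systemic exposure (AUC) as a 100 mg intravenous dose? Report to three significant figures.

D_subcutaneous = 385 mg

For equal systemic exposure: F × D_ev = D_iv
D_ev = D_iv / F = 100 / 0.26 = 384.615 mg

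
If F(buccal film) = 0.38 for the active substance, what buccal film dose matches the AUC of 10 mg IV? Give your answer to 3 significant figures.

For equal systemic exposure: F × D_ev = D_iv
D_ev = D_iv / F = 10 / 0.38 = 26.3158 mg

D_buccal = 26.3 mg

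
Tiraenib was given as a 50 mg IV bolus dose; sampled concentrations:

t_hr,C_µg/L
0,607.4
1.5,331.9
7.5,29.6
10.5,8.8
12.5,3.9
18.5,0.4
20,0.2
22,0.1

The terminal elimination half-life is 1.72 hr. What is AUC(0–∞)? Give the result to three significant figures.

Trapezoidal AUC_0→22:
  [0→1.5]: (607.4+331.9)/2 × 1.5 = 704.475
  [1.5→7.5]: (331.9+29.6)/2 × 6 = 1084.5
  [7.5→10.5]: (29.6+8.8)/2 × 3 = 57.6
  [10.5→12.5]: (8.8+3.9)/2 × 2 = 12.7
  [12.5→18.5]: (3.9+0.4)/2 × 6 = 12.9
  [18.5→20]: (0.4+0.2)/2 × 1.5 = 0.45
  [20→22]: (0.2+0.1)/2 × 2 = 0.3
  Sum = 1872.925 µg/L·hr
k_e = ln2 / t½ = 0.693147 / 1.72 = 0.4030 hr^-1
Extrapolated tail: C_last / k_e = 0.1 / 0.403 = 0.248
AUC_0→∞ = 1872.925 + 0.248 = 1873.173 µg/L·hr

AUC = 1870 µg/L·hr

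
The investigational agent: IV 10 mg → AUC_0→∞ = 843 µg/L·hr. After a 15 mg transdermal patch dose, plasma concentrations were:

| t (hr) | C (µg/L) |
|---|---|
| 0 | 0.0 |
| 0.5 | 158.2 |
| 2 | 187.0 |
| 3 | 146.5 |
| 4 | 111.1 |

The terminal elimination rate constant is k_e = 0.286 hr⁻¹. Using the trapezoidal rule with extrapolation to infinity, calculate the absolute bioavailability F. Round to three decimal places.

Trapezoidal AUC_0→4 (transdermal patch):
  [0→0.5]: (0.0+158.2)/2 × 0.5 = 39.55
  [0.5→2]: (158.2+187.0)/2 × 1.5 = 258.9
  [2→3]: (187.0+146.5)/2 × 1 = 166.75
  [3→4]: (146.5+111.1)/2 × 1 = 128.8
  Sum = 594.0 µg/L·hr
Tail: C_last/k_e = 111.1/0.286 = 388.462
AUC_0→∞ (transdermal patch) = 594.0 + 388.462 = 982.462 µg/L·hr
F = (AUC_ev/D_ev)/(AUC_iv/D_iv) = (982.462/15)/(843/10) = 65.4975/84.3 = 0.7770

F = 0.777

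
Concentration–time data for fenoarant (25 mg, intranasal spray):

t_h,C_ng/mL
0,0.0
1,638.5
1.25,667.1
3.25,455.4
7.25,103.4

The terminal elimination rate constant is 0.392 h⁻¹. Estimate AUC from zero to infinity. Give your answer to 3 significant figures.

AUC = 2990 ng/mL·h

Trapezoidal AUC_0→7.25:
  [0→1]: (0.0+638.5)/2 × 1 = 319.25
  [1→1.25]: (638.5+667.1)/2 × 0.25 = 163.2
  [1.25→3.25]: (667.1+455.4)/2 × 2 = 1122.5
  [3.25→7.25]: (455.4+103.4)/2 × 4 = 1117.6
  Sum = 2722.55 ng/mL·h
Extrapolated tail: C_last / k_e = 103.4 / 0.392 = 263.776
AUC_0→∞ = 2722.55 + 263.776 = 2986.326 ng/mL·h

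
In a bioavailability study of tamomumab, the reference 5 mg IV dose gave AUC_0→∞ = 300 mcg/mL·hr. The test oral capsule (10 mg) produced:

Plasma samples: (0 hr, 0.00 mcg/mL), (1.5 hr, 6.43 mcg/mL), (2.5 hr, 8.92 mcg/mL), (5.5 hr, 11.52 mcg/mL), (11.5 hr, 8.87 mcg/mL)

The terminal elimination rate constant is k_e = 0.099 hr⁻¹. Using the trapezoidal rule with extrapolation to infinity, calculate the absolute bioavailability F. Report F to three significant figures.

F = 0.323

Trapezoidal AUC_0→11.5 (oral capsule):
  [0→1.5]: (0.00+6.43)/2 × 1.5 = 4.8225
  [1.5→2.5]: (6.43+8.92)/2 × 1 = 7.675
  [2.5→5.5]: (8.92+11.52)/2 × 3 = 30.66
  [5.5→11.5]: (11.52+8.87)/2 × 6 = 61.17
  Sum = 104.3275 mcg/mL·hr
Tail: C_last/k_e = 8.87/0.099 = 89.596
AUC_0→∞ (oral capsule) = 104.3275 + 89.596 = 193.9235 mcg/mL·hr
F = (AUC_ev/D_ev)/(AUC_iv/D_iv) = (193.9235/10)/(300/5) = 19.39235/60 = 0.3232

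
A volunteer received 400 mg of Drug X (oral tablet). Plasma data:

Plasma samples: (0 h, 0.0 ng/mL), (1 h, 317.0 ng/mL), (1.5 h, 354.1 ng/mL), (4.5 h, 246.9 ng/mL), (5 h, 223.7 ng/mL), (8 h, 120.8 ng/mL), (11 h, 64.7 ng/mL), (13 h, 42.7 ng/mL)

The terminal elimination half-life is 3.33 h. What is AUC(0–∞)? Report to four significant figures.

AUC = 2453 ng/mL·h

Trapezoidal AUC_0→13:
  [0→1]: (0.0+317.0)/2 × 1 = 158.5
  [1→1.5]: (317.0+354.1)/2 × 0.5 = 167.775
  [1.5→4.5]: (354.1+246.9)/2 × 3 = 901.5
  [4.5→5]: (246.9+223.7)/2 × 0.5 = 117.65
  [5→8]: (223.7+120.8)/2 × 3 = 516.75
  [8→11]: (120.8+64.7)/2 × 3 = 278.25
  [11→13]: (64.7+42.7)/2 × 2 = 107.4
  Sum = 2247.825 ng/mL·h
k_e = ln2 / t½ = 0.693147 / 3.33 = 0.2082 h^-1
Extrapolated tail: C_last / k_e = 42.7 / 0.2082 = 205.091
AUC_0→∞ = 2247.825 + 205.091 = 2452.916 ng/mL·h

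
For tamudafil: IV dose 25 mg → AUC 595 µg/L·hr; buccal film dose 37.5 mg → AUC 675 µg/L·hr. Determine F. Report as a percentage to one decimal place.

F = 75.6%

F = (AUC_ev / D_ev) / (AUC_iv / D_iv)
  = (675/37.5) / (595/25)
  = 18 / 23.8 = 0.7563
  = 75.63%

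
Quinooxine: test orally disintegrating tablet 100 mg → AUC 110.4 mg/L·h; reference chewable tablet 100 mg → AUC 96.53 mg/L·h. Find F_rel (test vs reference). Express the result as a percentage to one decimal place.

F_rel = (AUC_test/D_test) / (AUC_ref/D_ref)
      = (110.4/100) / (96.53/100)
      = 1.104 / 0.9653 = 1.1437 = 114.37%

F_rel = 114.4%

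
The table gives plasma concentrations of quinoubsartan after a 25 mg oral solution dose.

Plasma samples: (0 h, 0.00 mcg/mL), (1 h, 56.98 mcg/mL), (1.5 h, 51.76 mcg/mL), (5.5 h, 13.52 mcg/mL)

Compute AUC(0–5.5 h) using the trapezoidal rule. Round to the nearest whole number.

AUC = 186 mcg/mL·h

Trapezoidal AUC_0→5.5:
  [0→1]: (0.00+56.98)/2 × 1 = 28.49
  [1→1.5]: (56.98+51.76)/2 × 0.5 = 27.185
  [1.5→5.5]: (51.76+13.52)/2 × 4 = 130.56
  Sum = 186.235 mcg/mL·h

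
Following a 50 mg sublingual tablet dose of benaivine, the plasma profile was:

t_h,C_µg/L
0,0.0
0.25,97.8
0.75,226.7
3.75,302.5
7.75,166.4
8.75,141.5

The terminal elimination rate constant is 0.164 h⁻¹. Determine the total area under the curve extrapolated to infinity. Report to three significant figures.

Trapezoidal AUC_0→8.75:
  [0→0.25]: (0.0+97.8)/2 × 0.25 = 12.225
  [0.25→0.75]: (97.8+226.7)/2 × 0.5 = 81.125
  [0.75→3.75]: (226.7+302.5)/2 × 3 = 793.8
  [3.75→7.75]: (302.5+166.4)/2 × 4 = 937.8
  [7.75→8.75]: (166.4+141.5)/2 × 1 = 153.95
  Sum = 1978.9 µg/L·h
Extrapolated tail: C_last / k_e = 141.5 / 0.164 = 862.805
AUC_0→∞ = 1978.9 + 862.805 = 2841.705 µg/L·h

AUC = 2840 µg/L·h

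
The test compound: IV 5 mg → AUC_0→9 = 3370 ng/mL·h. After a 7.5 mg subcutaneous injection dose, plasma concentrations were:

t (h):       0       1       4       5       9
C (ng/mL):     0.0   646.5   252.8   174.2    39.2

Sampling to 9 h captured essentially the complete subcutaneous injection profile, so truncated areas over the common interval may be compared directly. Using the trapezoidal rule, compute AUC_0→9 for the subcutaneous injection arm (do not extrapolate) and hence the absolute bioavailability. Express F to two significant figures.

Trapezoidal AUC_0→9 (subcutaneous injection):
  [0→1]: (0.0+646.5)/2 × 1 = 323.25
  [1→4]: (646.5+252.8)/2 × 3 = 1348.95
  [4→5]: (252.8+174.2)/2 × 1 = 213.5
  [5→9]: (174.2+39.2)/2 × 4 = 426.8
  Sum = 2312.5 ng/mL·h
F = (AUC_ev/D_ev)/(AUC_iv/D_iv) = (2312.5/7.5)/(3370/5) = 308.333/674 = 0.4575

F = 0.46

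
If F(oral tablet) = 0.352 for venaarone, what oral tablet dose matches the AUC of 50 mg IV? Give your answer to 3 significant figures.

D_oral = 142 mg

For equal systemic exposure: F × D_ev = D_iv
D_ev = D_iv / F = 50 / 0.352 = 142.045 mg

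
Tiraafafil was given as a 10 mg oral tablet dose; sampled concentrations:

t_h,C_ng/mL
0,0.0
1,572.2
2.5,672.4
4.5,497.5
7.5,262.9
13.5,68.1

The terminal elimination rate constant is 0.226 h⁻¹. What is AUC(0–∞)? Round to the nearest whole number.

AUC = 4824 ng/mL·h

Trapezoidal AUC_0→13.5:
  [0→1]: (0.0+572.2)/2 × 1 = 286.1
  [1→2.5]: (572.2+672.4)/2 × 1.5 = 933.45
  [2.5→4.5]: (672.4+497.5)/2 × 2 = 1169.9
  [4.5→7.5]: (497.5+262.9)/2 × 3 = 1140.6
  [7.5→13.5]: (262.9+68.1)/2 × 6 = 993.0
  Sum = 4523.05 ng/mL·h
Extrapolated tail: C_last / k_e = 68.1 / 0.226 = 301.327
AUC_0→∞ = 4523.05 + 301.327 = 4824.377 ng/mL·h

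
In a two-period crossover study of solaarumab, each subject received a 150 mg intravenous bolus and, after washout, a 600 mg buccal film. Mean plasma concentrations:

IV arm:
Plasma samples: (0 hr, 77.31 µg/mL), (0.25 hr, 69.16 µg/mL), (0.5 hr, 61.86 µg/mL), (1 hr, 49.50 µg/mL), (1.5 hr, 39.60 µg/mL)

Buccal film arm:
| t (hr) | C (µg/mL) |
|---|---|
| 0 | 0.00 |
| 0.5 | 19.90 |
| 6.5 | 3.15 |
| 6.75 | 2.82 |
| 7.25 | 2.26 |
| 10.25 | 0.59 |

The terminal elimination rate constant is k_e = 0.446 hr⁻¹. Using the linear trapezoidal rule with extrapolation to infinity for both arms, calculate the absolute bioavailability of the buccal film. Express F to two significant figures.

Trapezoidal AUC_0→1.5 (IV):
  [0→0.25]: (77.31+69.16)/2 × 0.25 = 18.30875
  [0.25→0.5]: (69.16+61.86)/2 × 0.25 = 16.3775
  [0.5→1]: (61.86+49.50)/2 × 0.5 = 27.84
  [1→1.5]: (49.50+39.60)/2 × 0.5 = 22.275
  Sum = 84.80125 µg/mL·hr
IV tail: 39.60/0.446 = 88.789; AUC_iv,0→∞ = 84.80125 + 88.789 = 173.59025 µg/mL·hr
Trapezoidal AUC_0→10.25 (buccal film):
  [0→0.5]: (0.00+19.90)/2 × 0.5 = 4.975
  [0.5→6.5]: (19.90+3.15)/2 × 6 = 69.15
  [6.5→6.75]: (3.15+2.82)/2 × 0.25 = 0.74625
  [6.75→7.25]: (2.82+2.26)/2 × 0.5 = 1.27
  [7.25→10.25]: (2.26+0.59)/2 × 3 = 4.275
  Sum = 80.41625 µg/mL·hr
buccal film tail: 0.59/0.446 = 1.323; AUC_ev,0→∞ = 80.41625 + 1.323 = 81.73925 µg/mL·hr
F = (AUC_ev/D_ev)/(AUC_iv/D_iv) = (81.73925/600)/(173.59025/150) = 0.136232/1.15727 = 0.1177

F = 0.12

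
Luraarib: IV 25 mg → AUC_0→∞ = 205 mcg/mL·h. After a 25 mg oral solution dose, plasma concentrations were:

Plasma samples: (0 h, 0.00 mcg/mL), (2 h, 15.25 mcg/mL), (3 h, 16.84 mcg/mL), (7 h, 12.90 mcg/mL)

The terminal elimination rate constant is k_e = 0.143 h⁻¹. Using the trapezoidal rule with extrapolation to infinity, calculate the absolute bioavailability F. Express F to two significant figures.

F = 0.88

Trapezoidal AUC_0→7 (oral solution):
  [0→2]: (0.00+15.25)/2 × 2 = 15.25
  [2→3]: (15.25+16.84)/2 × 1 = 16.045
  [3→7]: (16.84+12.90)/2 × 4 = 59.48
  Sum = 90.775 mcg/mL·h
Tail: C_last/k_e = 12.90/0.143 = 90.210
AUC_0→∞ (oral solution) = 90.775 + 90.210 = 180.985 mcg/mL·h
F = (AUC_ev/D_ev)/(AUC_iv/D_iv) = (180.985/25)/(205/25) = 7.2394/8.2 = 0.8829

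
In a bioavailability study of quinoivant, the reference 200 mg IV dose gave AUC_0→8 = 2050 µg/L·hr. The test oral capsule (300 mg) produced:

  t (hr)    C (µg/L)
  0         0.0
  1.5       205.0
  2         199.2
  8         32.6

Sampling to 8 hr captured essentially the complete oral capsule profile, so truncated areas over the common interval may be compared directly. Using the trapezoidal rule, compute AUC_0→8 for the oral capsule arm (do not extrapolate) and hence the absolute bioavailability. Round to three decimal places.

F = 0.309

Trapezoidal AUC_0→8 (oral capsule):
  [0→1.5]: (0.0+205.0)/2 × 1.5 = 153.75
  [1.5→2]: (205.0+199.2)/2 × 0.5 = 101.05
  [2→8]: (199.2+32.6)/2 × 6 = 695.4
  Sum = 950.2 µg/L·hr
F = (AUC_ev/D_ev)/(AUC_iv/D_iv) = (950.2/300)/(2050/200) = 3.16733/10.25 = 0.3090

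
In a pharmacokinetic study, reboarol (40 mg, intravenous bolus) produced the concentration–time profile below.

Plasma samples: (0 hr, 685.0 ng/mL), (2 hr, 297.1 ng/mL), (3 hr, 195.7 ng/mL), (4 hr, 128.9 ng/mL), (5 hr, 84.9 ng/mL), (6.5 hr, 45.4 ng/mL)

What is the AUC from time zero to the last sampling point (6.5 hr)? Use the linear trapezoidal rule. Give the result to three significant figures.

Trapezoidal AUC_0→6.5:
  [0→2]: (685.0+297.1)/2 × 2 = 982.1
  [2→3]: (297.1+195.7)/2 × 1 = 246.4
  [3→4]: (195.7+128.9)/2 × 1 = 162.3
  [4→5]: (128.9+84.9)/2 × 1 = 106.9
  [5→6.5]: (84.9+45.4)/2 × 1.5 = 97.725
  Sum = 1595.425 ng/mL·hr

AUC = 1600 ng/mL·hr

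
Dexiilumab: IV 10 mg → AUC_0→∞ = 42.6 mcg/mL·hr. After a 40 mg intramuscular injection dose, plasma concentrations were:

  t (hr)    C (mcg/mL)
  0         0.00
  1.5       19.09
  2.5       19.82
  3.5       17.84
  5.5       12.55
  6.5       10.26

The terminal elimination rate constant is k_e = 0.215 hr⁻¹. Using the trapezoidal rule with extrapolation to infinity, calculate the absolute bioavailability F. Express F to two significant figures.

Trapezoidal AUC_0→6.5 (intramuscular injection):
  [0→1.5]: (0.00+19.09)/2 × 1.5 = 14.3175
  [1.5→2.5]: (19.09+19.82)/2 × 1 = 19.455
  [2.5→3.5]: (19.82+17.84)/2 × 1 = 18.83
  [3.5→5.5]: (17.84+12.55)/2 × 2 = 30.39
  [5.5→6.5]: (12.55+10.26)/2 × 1 = 11.405
  Sum = 94.3975 mcg/mL·hr
Tail: C_last/k_e = 10.26/0.215 = 47.721
AUC_0→∞ (intramuscular injection) = 94.3975 + 47.721 = 142.1185 mcg/mL·hr
F = (AUC_ev/D_ev)/(AUC_iv/D_iv) = (142.1185/40)/(42.6/10) = 3.5529625/4.26 = 0.8340

F = 0.83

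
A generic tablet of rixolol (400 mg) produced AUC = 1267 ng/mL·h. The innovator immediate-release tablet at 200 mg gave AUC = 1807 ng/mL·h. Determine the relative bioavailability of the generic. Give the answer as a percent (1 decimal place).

F_rel = (AUC_test/D_test) / (AUC_ref/D_ref)
      = (1267/400) / (1807/200)
      = 3.1675 / 9.035 = 0.3506 = 35.06%

F_rel = 35.1%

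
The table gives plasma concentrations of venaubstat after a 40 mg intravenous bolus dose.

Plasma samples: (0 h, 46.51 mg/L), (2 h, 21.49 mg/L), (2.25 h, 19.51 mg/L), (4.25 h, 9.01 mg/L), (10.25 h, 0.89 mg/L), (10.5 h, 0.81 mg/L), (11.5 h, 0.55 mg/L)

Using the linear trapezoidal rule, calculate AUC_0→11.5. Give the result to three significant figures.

Trapezoidal AUC_0→11.5:
  [0→2]: (46.51+21.49)/2 × 2 = 68.0
  [2→2.25]: (21.49+19.51)/2 × 0.25 = 5.125
  [2.25→4.25]: (19.51+9.01)/2 × 2 = 28.52
  [4.25→10.25]: (9.01+0.89)/2 × 6 = 29.7
  [10.25→10.5]: (0.89+0.81)/2 × 0.25 = 0.2125
  [10.5→11.5]: (0.81+0.55)/2 × 1 = 0.68
  Sum = 132.2375 mg/L·h

AUC = 132 mg/L·h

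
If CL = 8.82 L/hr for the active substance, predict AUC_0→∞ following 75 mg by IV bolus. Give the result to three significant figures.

AUC = 8.50 mg/L·hr

AUC_0→∞ = Dose_iv / CL
        = 75 / 8.82 = 8.5034 mg/L·hr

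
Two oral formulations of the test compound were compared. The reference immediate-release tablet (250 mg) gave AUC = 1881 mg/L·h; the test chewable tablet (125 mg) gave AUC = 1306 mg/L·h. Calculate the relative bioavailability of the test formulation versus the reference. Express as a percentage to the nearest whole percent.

F_rel = (AUC_test/D_test) / (AUC_ref/D_ref)
      = (1306/125) / (1881/250)
      = 10.448 / 7.524 = 1.3886 = 138.86%

F_rel = 139%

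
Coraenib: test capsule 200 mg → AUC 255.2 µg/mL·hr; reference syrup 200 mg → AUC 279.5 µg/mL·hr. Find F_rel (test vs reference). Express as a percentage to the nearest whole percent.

F_rel = 91%

F_rel = (AUC_test/D_test) / (AUC_ref/D_ref)
      = (255.2/200) / (279.5/200)
      = 1.276 / 1.3975 = 0.9131 = 91.31%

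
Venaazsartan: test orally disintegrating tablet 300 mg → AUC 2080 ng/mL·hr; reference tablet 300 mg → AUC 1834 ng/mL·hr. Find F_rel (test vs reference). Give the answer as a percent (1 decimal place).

F_rel = 113.4%

F_rel = (AUC_test/D_test) / (AUC_ref/D_ref)
      = (2080/300) / (1834/300)
      = 6.93333 / 6.11333 = 1.1341 = 113.41%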